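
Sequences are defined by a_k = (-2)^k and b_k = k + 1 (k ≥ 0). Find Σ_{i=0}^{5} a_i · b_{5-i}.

The convolution is the t^5 coefficient of A(t)B(t).
Σ = 1·6 − 2·5 + 4·4 − 8·3 + 16·2 − 32·1 = -12.

-12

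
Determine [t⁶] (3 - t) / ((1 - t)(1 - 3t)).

2915

Partial fractions give a closed form: a_n = (-1)·1^n + (4)·3^n.
At n = 6: a_6 = 2915.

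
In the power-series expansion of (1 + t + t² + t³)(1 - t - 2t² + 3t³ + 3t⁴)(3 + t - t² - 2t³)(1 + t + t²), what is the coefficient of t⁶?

(1 + t + t² + t³) has coefficients 1,1,1,1 for degrees 0…3.
(1 - t - 2t² + 3t³ + 3t⁴) has coefficients 1,-1,-2,3,3,0,0 for degrees 0…6.
Multiplying by (3 + t - t² - 2t³) gives running coefficients 3,-2,-8,6,16,4,-9 for degrees 0…6.
Finally multiplying by (1 + t + t²), the product of all factors after the first has coefficients 3,1,-7,-4,14,26,11 for degrees 0…6.
[t⁶] = 1·11 + 1·26 + 1·14 + 1·(-4) = 47.

47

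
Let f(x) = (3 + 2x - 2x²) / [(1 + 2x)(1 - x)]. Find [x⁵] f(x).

-31

The denominator gives the recurrence a_n = −a_(n−1) + 2a_(n−2) for n ≥ 3; the numerator fixes a_0 = 3, a_1 = -1, a_2 = 5.
Iterating: 3, -1, 5, -7, 17, -31, so a_5 = -31.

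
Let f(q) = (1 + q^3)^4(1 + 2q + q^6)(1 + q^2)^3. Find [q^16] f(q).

29

(1 + q^3)^4 has coefficients 1,0,0,4,0,0,6,0,0,4,0,0,1 for degrees 0…12.
(1 + 2q + q^6) has coefficients 1,2,0,0,0,0,1,0,0,0,0,0,0,0,0,0,0 for degrees 0…16.
Finally multiplying by (1 + q^2)^3, the product of all factors after the first has coefficients 1,2,3,6,3,6,2,2,3,0,3,0,1,0,0,0,0 for degrees 0…16.
[q^16] = 1·0 + 4·0 + 6·3 + 4·2 + 1·3 = 29.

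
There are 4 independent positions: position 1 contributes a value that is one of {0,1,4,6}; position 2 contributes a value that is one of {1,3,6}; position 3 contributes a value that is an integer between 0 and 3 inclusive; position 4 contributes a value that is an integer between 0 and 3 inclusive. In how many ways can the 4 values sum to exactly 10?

21

The generating function for the choices is (1 + x + x⁴ + x⁶)·(x + x³ + x⁶)·(1 + x + x² + x³)·(1 + x + x² + x³); the count is [x¹⁰].
(1 + x + x⁴ + x⁶) has coefficients 1,1,0,0,1,0,1 for degrees 0…6.
(x + x³ + x⁶) has coefficients 0,1,0,1,0,0,1,0,0,0,0 for degrees 0…10.
Multiplying by (1 + x + x² + x³) gives running coefficients 0,1,1,2,2,1,2,1,1,1,0 for degrees 0…10.
Finally multiplying by (1 + x + x² + x³), the product of all factors after the first has coefficients 0,1,2,4,6,6,7,6,5,5,3 for degrees 0…10.
[x¹⁰] = 1·3 + 1·5 + 1·7 + 1·6 = 21.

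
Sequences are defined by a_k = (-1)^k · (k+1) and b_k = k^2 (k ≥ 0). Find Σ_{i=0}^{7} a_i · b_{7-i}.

16

This is [x^7] in the product of the two ordinary generating functions.
Σ = 1·49 − 2·36 + 3·25 − 4·16 + 5·9 − 6·4 + 7·1 − 8·0 = 16.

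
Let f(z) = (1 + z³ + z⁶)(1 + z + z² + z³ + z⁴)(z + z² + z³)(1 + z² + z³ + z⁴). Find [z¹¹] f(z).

18

(1 + z³ + z⁶) has coefficients 1,0,0,1,0,0,1 for degrees 0…6.
(1 + z + z² + z³ + z⁴) has coefficients 1,1,1,1,1,0,0,0,0,0,0,0 for degrees 0…11.
Multiplying by (z + z² + z³) gives running coefficients 0,1,2,3,3,3,2,1,0,0,0,0 for degrees 0…11.
Finally multiplying by (1 + z² + z³ + z⁴), the product of all factors after the first has coefficients 0,1,2,4,6,9,10,10,8,6,3,1 for degrees 0…11.
[z¹¹] = 1·1 + 1·8 + 1·9 = 18.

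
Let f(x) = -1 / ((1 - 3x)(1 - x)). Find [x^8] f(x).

-9841

Partial fractions give a closed form: a_n = (-3/2)·3^n + (1/2)·1^n.
At n = 8: a_8 = -9841.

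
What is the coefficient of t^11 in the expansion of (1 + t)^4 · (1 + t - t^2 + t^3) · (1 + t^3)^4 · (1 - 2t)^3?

-30

(1 + t)^4 has coefficients 1,4,6,4,1 for degrees 0…4.
(1 + t - t^2 + t^3) has coefficients 1,1,-1,1,0,0,0,0,0,0,0,0 for degrees 0…11.
Multiplying by (1 + t^3)^4 gives running coefficients 1,1,-1,5,4,-4,10,6,-6,10,4,-4 for degrees 0…11.
Finally multiplying by (1 - 2t)^3, the product of all factors after the first has coefficients 1,-5,5,15,-46,40,42,-134,110,38,-176,140 for degrees 0…11.
[t^11] = 1·140 + 4·(-176) + 6·38 + 4·110 + 1·(-134) = -30.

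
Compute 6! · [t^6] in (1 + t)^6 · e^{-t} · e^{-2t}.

The EGF product rule gives c_6 = Σ_{k_1+k_2+k_3=6} C(6; k_1,k_2,k_3) · ∏ g_i(k_i), where (1+t)^6 gives the falling factorial (6)_k; e^{-t} gives (-1)^k; e^{-2t} gives (-2)^k.
g_1(k) for k = 0…6: 1, 6, 30, 120, 360, 720, 720.
g_2(k) for k = 0…6: 1, -1, 1, -1, 1, -1, 1.
g_3(k) for k = 0…6: 1, -2, 4, -8, 16, -32, 64.
First combine the last two factors: h(k) = Σ_j C(k,j)·g_2(j)·g_3(k−j) for k = 0…6: 1, -3, 9, -27, 81, -243, 729.
c_6 = Σ_k C(6,k)·g_1(k)·h(6−k) = 1·1·729 + 6·6·(-243) + 15·30·81 + 20·120·(-27) + 15·360·9 + 6·720·(-3) + 1·720·1 = 729 − 8748 + 36450 − 64800 + 48600 − 12960 + 720 = -9.

-9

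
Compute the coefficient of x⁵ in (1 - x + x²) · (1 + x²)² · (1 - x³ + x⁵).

(1 - x + x²) has coefficients 1,-1,1 for degrees 0…2.
(1 + x²)² has coefficients 1,0,2,0,1,0 for degrees 0…5.
Finally multiplying by (1 - x³ + x⁵), the product of all factors after the first has coefficients 1,0,2,-1,1,-1 for degrees 0…5.
[x⁵] = 1·(-1) − 1·1 + 1·(-1) = -3.

-3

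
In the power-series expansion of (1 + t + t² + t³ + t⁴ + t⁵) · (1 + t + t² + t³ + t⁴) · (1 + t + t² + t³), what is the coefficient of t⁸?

14

(1 + t + t² + t³ + t⁴ + t⁵) has coefficients 1,1,1,1,1,1 for degrees 0…5.
(1 + t + t² + t³ + t⁴) has coefficients 1,1,1,1,1,0,0,0,0 for degrees 0…8.
Finally multiplying by (1 + t + t² + t³), the product of all factors after the first has coefficients 1,2,3,4,4,3,2,1,0 for degrees 0…8.
[t⁸] = 1·0 + 1·1 + 1·2 + 1·3 + 1·4 + 1·4 = 14.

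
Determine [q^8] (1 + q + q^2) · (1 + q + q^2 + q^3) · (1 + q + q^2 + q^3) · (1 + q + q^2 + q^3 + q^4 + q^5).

38

(1 + q + q^2) has coefficients 1,1,1 for degrees 0…2.
(1 + q + q^2 + q^3) has coefficients 1,1,1,1,0,0,0,0,0 for degrees 0…8.
Multiplying by (1 + q + q^2 + q^3) gives running coefficients 1,2,3,4,3,2,1,0,0 for degrees 0…8.
Finally multiplying by (1 + q + q^2 + q^3 + q^4 + q^5), the product of all factors after the first has coefficients 1,3,6,10,13,15,15,13,10 for degrees 0…8.
[q^8] = 1·10 + 1·13 + 1·15 = 38.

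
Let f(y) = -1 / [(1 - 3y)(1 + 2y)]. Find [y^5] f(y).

-133

Partial fractions give a closed form: a_n = (-3/5)·3^n + (-2/5)·(-2)^n.
At n = 5: a_5 = -133.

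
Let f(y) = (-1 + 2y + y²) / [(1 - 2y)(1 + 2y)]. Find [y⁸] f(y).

The denominator gives the recurrence a_n = 4a_(n−2) for n ≥ 3; the numerator fixes a_0 = -1, a_1 = 2, a_2 = -3.
Iterating: -1, 2, -3, 8, -12, 32, -48, 128, -192, so a_8 = -192.

-192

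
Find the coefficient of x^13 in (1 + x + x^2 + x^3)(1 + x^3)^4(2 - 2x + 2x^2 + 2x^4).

(1 + x + x^2 + x^3) has coefficients 1,1,1,1 for degrees 0…3.
(1 + x^3)^4 has coefficients 1,0,0,4,0,0,6,0,0,4,0,0,1,0 for degrees 0…13.
Finally multiplying by (2 - 2x + 2x^2 + 2x^4), the product of all factors after the first has coefficients 2,-2,2,8,-6,8,12,-4,12,8,4,8,2,6 for degrees 0…13.
[x^13] = 1·6 + 1·2 + 1·8 + 1·4 = 20.

20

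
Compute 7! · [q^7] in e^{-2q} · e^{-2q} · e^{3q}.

The EGF product rule gives c_7 = Σ_{k_1+k_2+k_3=7} C(7; k_1,k_2,k_3) · ∏ g_i(k_i), where e^{-2q} gives (-2)^k; e^{-2q} gives (-2)^k; e^{3q} gives (3)^k.
g_1(k) for k = 0…7: 1, -2, 4, -8, 16, -32, 64, -128.
g_2(k) for k = 0…7: 1, -2, 4, -8, 16, -32, 64, -128.
g_3(k) for k = 0…7: 1, 3, 9, 27, 81, 243, 729, 2187.
First combine the last two factors: h(k) = Σ_j C(k,j)·g_2(j)·g_3(k−j) for k = 0…7: 1, 1, 1, 1, 1, 1, 1, 1.
c_7 = Σ_k C(7,k)·g_1(k)·h(7−k) = 1·1·1 + 7·(-2)·1 + 21·4·1 + 35·(-8)·1 + 35·16·1 + 21·(-32)·1 + 7·64·1 + 1·(-128)·1 = 1 − 14 + 84 − 280 + 560 − 672 + 448 − 128 = -1.

-1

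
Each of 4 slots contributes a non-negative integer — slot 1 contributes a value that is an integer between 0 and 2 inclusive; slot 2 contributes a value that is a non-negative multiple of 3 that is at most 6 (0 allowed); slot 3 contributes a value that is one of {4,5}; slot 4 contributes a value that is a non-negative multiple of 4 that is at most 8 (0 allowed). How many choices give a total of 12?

The generating function for the choices is (1 + q + q²)·(1 + q³ + q⁶)·(q⁴ + q⁵)·(1 + q⁴ + q⁸); the count is [q¹²].
(1 + q + q²) has coefficients 1,1,1 for degrees 0…2.
(1 + q³ + q⁶) has coefficients 1,0,0,1,0,0,1,0,0,0,0,0,0 for degrees 0…12.
Multiplying by (q⁴ + q⁵) gives running coefficients 0,0,0,0,1,1,0,1,1,0,1,1,0 for degrees 0…12.
Finally multiplying by (1 + q⁴ + q⁸), the product of all factors after the first has coefficients 0,0,0,0,1,1,0,1,2,1,1,2,2 for degrees 0…12.
[q¹²] = 1·2 + 1·2 + 1·1 = 5.

5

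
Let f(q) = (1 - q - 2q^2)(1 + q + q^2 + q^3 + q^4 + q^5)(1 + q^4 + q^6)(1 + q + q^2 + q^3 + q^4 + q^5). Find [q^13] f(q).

(1 - q - 2q^2) has coefficients 1,-1,-2 for degrees 0…2.
(1 + q + q^2 + q^3 + q^4 + q^5) has coefficients 1,1,1,1,1,1,0,0,0,0,0,0,0,0 for degrees 0…13.
Multiplying by (1 + q^4 + q^6) gives running coefficients 1,1,1,1,2,2,2,2,2,2,1,1,0,0 for degrees 0…13.
Finally multiplying by (1 + q + q^2 + q^3 + q^4 + q^5), the product of all factors after the first has coefficients 1,2,3,4,6,8,9,10,11,12,11,10,8,6 for degrees 0…13.
[q^13] = 1·6 − 1·8 − 2·10 = -22.

-22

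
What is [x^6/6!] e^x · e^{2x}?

729

The EGF product rule gives c_6 = Σ_{k_1+k_2=6} C(6; k_1,k_2) · ∏ g_i(k_i), where e^x gives (1)^k; e^{2x} gives (2)^k.
g_1(k) for k = 0…6: 1, 1, 1, 1, 1, 1, 1.
g_2(k) for k = 0…6: 1, 2, 4, 8, 16, 32, 64.
c_6 = Σ_k C(6,k)·g_1(k)·g_2(6−k) = 1·1·64 + 6·1·32 + 15·1·16 + 20·1·8 + 15·1·4 + 6·1·2 + 1·1·1 = 64 + 192 + 240 + 160 + 60 + 12 + 1 = 729.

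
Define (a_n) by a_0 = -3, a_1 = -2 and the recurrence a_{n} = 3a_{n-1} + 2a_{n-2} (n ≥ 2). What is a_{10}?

The ordinary generating function has denominator 1 - 3z - 2z^2.
Iterating the recurrence: a_0,…,a_{10} = -3, -2, -12, -40, -144, -512, -1824, -6496, -23136, -82400, -293472.

-293472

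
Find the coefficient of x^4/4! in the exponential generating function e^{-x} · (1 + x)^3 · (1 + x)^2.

-19

The EGF product rule gives c_4 = Σ_{k_1+k_2+k_3=4} C(4; k_1,k_2,k_3) · ∏ g_i(k_i), where e^{-x} gives (-1)^k; (1+x)^3 gives the falling factorial (3)_k; (1+x)^2 gives the falling factorial (2)_k.
g_1(k) for k = 0…4: 1, -1, 1, -1, 1.
g_2(k) for k = 0…4: 1, 3, 6, 6, 0.
g_3(k) for k = 0…4: 1, 2, 2, 0, 0.
First combine the last two factors: h(k) = Σ_j C(k,j)·g_2(j)·g_3(k−j) for k = 0…4: 1, 5, 20, 60, 120.
c_4 = Σ_k C(4,k)·g_1(k)·h(4−k) = 1·1·120 + 4·(-1)·60 + 6·1·20 + 4·(-1)·5 + 1·1·1 = 120 − 240 + 120 − 20 + 1 = -19.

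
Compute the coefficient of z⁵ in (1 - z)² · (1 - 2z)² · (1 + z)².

(1 - z)² has coefficients 1,-2,1 for degrees 0…2.
(1 - 2z)² has coefficients 1,-4,4,0,0,0 for degrees 0…5.
Finally multiplying by (1 + z)², the product of all factors after the first has coefficients 1,-2,-3,4,4,0 for degrees 0…5.
[z⁵] = 1·0 − 2·4 + 1·4 = -4.

-4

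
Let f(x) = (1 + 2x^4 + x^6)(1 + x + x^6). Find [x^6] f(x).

(1 + 2x^4 + x^6) has coefficients 1,0,0,0,2,0,1 for degrees 0…6.
(1 + x + x^6) has coefficients 1,1,0,0,0,0,1 for degrees 0…6.
[x^6] = 1·1 + 2·0 + 1·1 = 2.

2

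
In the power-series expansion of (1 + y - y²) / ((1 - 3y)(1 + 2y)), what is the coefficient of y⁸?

The denominator gives the recurrence a_n = a_(n−1) + 6a_(n−2) for n ≥ 3; the numerator fixes a_0 = 1, a_1 = 2, a_2 = 7.
Iterating: 1, 2, 7, 19, 61, 175, 541, 1591, 4837, so a_8 = 4837.

4837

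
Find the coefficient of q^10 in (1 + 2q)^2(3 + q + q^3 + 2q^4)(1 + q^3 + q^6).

(1 + 2q)^2 has coefficients 1,4,4 for degrees 0…2.
(3 + q + q^3 + 2q^4) has coefficients 3,1,0,1,2,0,0,0,0,0,0 for degrees 0…10.
Finally multiplying by (1 + q^3 + q^6), the product of all factors after the first has coefficients 3,1,0,4,3,0,4,3,0,1,2 for degrees 0…10.
[q^10] = 1·2 + 4·1 + 4·0 = 6.

6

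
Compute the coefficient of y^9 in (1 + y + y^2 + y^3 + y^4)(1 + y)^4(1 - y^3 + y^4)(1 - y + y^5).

14

(1 + y + y^2 + y^3 + y^4) has coefficients 1,1,1,1,1 for degrees 0…4.
(1 + y)^4 has coefficients 1,4,6,4,1,0,0,0,0,0 for degrees 0…9.
Multiplying by (1 - y^3 + y^4) gives running coefficients 1,4,6,3,-2,-2,2,3,1,0 for degrees 0…9.
Finally multiplying by (1 - y + y^5), the product of all factors after the first has coefficients 1,3,2,-3,-5,1,8,7,1,-3 for degrees 0…9.
[y^9] = 1·(-3) + 1·1 + 1·7 + 1·8 + 1·1 = 14.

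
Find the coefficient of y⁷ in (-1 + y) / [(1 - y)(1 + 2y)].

Partial fractions give a closed form: a_n = (-1)·(-2)^n.
At n = 7: a_7 = 128.

128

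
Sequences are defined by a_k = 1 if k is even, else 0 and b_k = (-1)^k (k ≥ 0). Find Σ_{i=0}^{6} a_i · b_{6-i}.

This is [x^6] in the product of the two ordinary generating functions.
Σ = 1·1 + 0·(-1) + 1·1 + 0·(-1) + 1·1 + 0·(-1) + 1·1 = 4.

4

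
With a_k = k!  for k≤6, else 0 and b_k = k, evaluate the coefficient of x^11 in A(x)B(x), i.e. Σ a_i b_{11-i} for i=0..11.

This is [x^11] in the product of the two ordinary generating functions.
Σ = 1·11 + 1·10 + 2·9 + 6·8 + 24·7 + 120·6 + 720·5 + 0·4 + 0·3 + 0·2 + 0·1 + 0·0 = 4575.

4575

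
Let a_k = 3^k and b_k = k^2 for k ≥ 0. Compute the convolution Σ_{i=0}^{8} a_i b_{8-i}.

This is [x^8] in the product of the two ordinary generating functions.
Σ = 1·64 + 3·49 + 9·36 + 27·25 + 81·16 + 243·9 + 729·4 + 2187·1 + 6561·0 = 9796.

9796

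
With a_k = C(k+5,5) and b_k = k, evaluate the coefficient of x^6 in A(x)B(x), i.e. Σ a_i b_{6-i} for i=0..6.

Write out a_i and b_{6-i} for i = 0,…,6 and sum the products.
Σ = 1·6 + 6·5 + 21·4 + 56·3 + 126·2 + 252·1 + 462·0 = 792.

792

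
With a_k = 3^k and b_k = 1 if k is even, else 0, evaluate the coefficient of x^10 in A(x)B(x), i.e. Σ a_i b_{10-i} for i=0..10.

This is [x^10] in the product of the two ordinary generating functions.
Σ = 1·1 + 3·0 + 9·1 + 27·0 + 81·1 + 243·0 + 729·1 + 2187·0 + 6561·1 + 19683·0 + 59049·1 = 66430.

66430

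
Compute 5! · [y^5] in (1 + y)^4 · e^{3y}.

The EGF product rule gives c_5 = Σ_{k_1+k_2=5} C(5; k_1,k_2) · ∏ g_i(k_i), where (1+y)^4 gives the falling factorial (4)_k; e^{3y} gives (3)^k.
g_1(k) for k = 0…5: 1, 4, 12, 24, 24, 0.
g_2(k) for k = 0…5: 1, 3, 9, 27, 81, 243.
c_5 = Σ_k C(5,k)·g_1(k)·g_2(5−k) = 1·1·243 + 5·4·81 + 10·12·27 + 10·24·9 + 5·24·3 = 243 + 1620 + 3240 + 2160 + 360 = 7623.

7623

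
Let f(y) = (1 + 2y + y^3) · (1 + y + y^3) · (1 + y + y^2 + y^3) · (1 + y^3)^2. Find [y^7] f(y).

(1 + 2y + y^3) has coefficients 1,2,0,1 for degrees 0…3.
(1 + y + y^3) has coefficients 1,1,0,1,0,0,0,0 for degrees 0…7.
Multiplying by (1 + y + y^2 + y^3) gives running coefficients 1,2,2,3,2,1,1,0 for degrees 0…7.
Finally multiplying by (1 + y^3)^2, the product of all factors after the first has coefficients 1,2,2,5,6,5,8,6 for degrees 0…7.
[y^7] = 1·6 + 2·8 + 1·6 = 28.

28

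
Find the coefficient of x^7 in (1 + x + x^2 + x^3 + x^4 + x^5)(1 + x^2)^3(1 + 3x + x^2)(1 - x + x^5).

(1 + x + x^2 + x^3 + x^4 + x^5) has coefficients 1,1,1,1,1,1 for degrees 0…5.
(1 + x^2)^3 has coefficients 1,0,3,0,3,0,1,0 for degrees 0…7.
Multiplying by (1 + 3x + x^2) gives running coefficients 1,3,4,9,6,9,4,3 for degrees 0…7.
Finally multiplying by (1 - x + x^5), the product of all factors after the first has coefficients 1,2,1,5,-3,4,-2,3 for degrees 0…7.
[x^7] = 1·3 + 1·(-2) + 1·4 + 1·(-3) + 1·5 + 1·1 = 8.

8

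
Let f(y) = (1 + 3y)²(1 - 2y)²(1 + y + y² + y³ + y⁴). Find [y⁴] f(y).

16

(1 + 3y)² has coefficients 1,6,9 for degrees 0…2.
(1 - 2y)² has coefficients 1,-4,4,0,0 for degrees 0…4.
Finally multiplying by (1 + y + y² + y³ + y⁴), the product of all factors after the first has coefficients 1,-3,1,1,1 for degrees 0…4.
[y⁴] = 1·1 + 6·1 + 9·1 = 16.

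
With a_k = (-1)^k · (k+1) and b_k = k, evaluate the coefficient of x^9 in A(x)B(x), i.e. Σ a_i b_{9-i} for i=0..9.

This is [x^9] in the product of the two ordinary generating functions.
Σ = 1·9 − 2·8 + 3·7 − 4·6 + 5·5 − 6·4 + 7·3 − 8·2 + 9·1 − 10·0 = 5.

5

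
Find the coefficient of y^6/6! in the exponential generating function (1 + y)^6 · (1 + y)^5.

The EGF product rule gives c_6 = Σ_{k_1+k_2=6} C(6; k_1,k_2) · ∏ g_i(k_i), where (1+y)^6 gives the falling factorial (6)_k; (1+y)^5 gives the falling factorial (5)_k.
g_1(k) for k = 0…6: 1, 6, 30, 120, 360, 720, 720.
g_2(k) for k = 0…6: 1, 5, 20, 60, 120, 120, 0.
c_6 = Σ_k C(6,k)·g_1(k)·g_2(6−k) = 6·6·120 + 15·30·120 + 20·120·60 + 15·360·20 + 6·720·5 + 1·720·1 = 4320 + 54000 + 144000 + 108000 + 21600 + 720 = 332640.

332640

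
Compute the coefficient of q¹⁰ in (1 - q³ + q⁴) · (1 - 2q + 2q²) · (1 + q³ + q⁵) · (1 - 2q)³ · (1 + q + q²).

(1 - q³ + q⁴) has coefficients 1,0,0,-1,1 for degrees 0…4.
(1 - 2q + 2q²) has coefficients 1,-2,2,0,0,0,0,0,0,0,0 for degrees 0…10.
Multiplying by (1 + q³ + q⁵) gives running coefficients 1,-2,2,1,-2,3,-2,2,0,0,0 for degrees 0…10.
Multiplying by (1 - 2q)³ gives running coefficients 1,-8,26,-43,32,11,-52,66,-60,40,-16 for degrees 0…10.
Finally multiplying by (1 + q + q²), the product of all factors after the first has coefficients 1,-7,19,-25,15,0,-9,25,-46,46,-36 for degrees 0…10.
[q¹⁰] = 1·(-36) − 1·25 + 1·(-9) = -70.

-70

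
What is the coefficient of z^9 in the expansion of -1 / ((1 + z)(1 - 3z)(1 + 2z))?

-8448

Partial fractions give a closed form: a_n = (1/4)·(-1)^n + (-9/20)·3^n + (-4/5)·(-2)^n.
At n = 9: a_9 = -8448.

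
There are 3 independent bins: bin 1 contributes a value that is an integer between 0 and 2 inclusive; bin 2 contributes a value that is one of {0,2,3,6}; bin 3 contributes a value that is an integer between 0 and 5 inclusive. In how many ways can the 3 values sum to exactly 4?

The generating function for the choices is (1 + x + x^2)·(1 + x^2 + x^3 + x^6)·(1 + x + x^2 + x^3 + x^4 + x^5); the count is [x^4].
(1 + x + x^2) has coefficients 1,1,1 for degrees 0…2.
(1 + x^2 + x^3 + x^6) has coefficients 1,0,1,1,0 for degrees 0…4.
Finally multiplying by (1 + x + x^2 + x^3 + x^4 + x^5), the product of all factors after the first has coefficients 1,1,2,3,3 for degrees 0…4.
[x^4] = 1·3 + 1·3 + 1·2 = 8.

8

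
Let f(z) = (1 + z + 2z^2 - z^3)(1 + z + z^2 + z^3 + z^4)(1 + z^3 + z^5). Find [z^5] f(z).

7

(1 + z + 2z^2 - z^3) has coefficients 1,1,2,-1 for degrees 0…3.
(1 + z + z^2 + z^3 + z^4) has coefficients 1,1,1,1,1,0 for degrees 0…5.
Finally multiplying by (1 + z^3 + z^5), the product of all factors after the first has coefficients 1,1,1,2,2,2 for degrees 0…5.
[z^5] = 1·2 + 1·2 + 2·2 − 1·1 = 7.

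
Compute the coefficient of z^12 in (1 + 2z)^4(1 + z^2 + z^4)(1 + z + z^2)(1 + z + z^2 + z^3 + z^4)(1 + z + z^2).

801

(1 + 2z)^4 has coefficients 1,8,24,32,16 for degrees 0…4.
(1 + z^2 + z^4) has coefficients 1,0,1,0,1,0,0,0,0,0,0,0,0 for degrees 0…12.
Multiplying by (1 + z + z^2) gives running coefficients 1,1,2,1,2,1,1,0,0,0,0,0,0 for degrees 0…12.
Multiplying by (1 + z + z^2 + z^3 + z^4) gives running coefficients 1,2,4,5,7,7,7,5,4,2,1,0,0 for degrees 0…12.
Finally multiplying by (1 + z + z^2), the product of all factors after the first has coefficients 1,3,7,11,16,19,21,19,16,11,7,3,1 for degrees 0…12.
[z^12] = 1·1 + 8·3 + 24·7 + 32·11 + 16·16 = 801.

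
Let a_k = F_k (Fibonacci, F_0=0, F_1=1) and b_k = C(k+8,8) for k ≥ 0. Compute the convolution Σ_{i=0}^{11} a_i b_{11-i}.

150438

Write out a_i and b_{11-i} for i = 0,…,11 and sum the products.
Σ = 0·75582 + 1·43758 + 1·24310 + 2·12870 + 3·6435 + 5·3003 + 8·1287 + 13·495 + 21·165 + 34·45 + 55·9 + 89·1 = 150438.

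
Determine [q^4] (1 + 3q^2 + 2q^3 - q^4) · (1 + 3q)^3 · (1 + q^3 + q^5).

107

(1 + 3q^2 + 2q^3 - q^4) has coefficients 1,0,3,2,-1 for degrees 0…4.
(1 + 3q)^3 has coefficients 1,9,27,27,0 for degrees 0…4.
Finally multiplying by (1 + q^3 + q^5), the product of all factors after the first has coefficients 1,9,27,28,9 for degrees 0…4.
[q^4] = 1·9 + 3·27 + 2·9 − 1·1 = 107.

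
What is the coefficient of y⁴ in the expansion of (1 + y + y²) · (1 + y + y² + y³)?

2

(1 + y + y²) has coefficients 1,1,1 for degrees 0…2.
(1 + y + y² + y³) has coefficients 1,1,1,1,0 for degrees 0…4.
[y⁴] = 1·0 + 1·1 + 1·1 = 2.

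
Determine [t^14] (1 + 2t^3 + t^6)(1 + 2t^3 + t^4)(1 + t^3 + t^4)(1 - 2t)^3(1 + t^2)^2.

(1 + 2t^3 + t^6) has coefficients 1,0,0,2,0,0,1 for degrees 0…6.
(1 + 2t^3 + t^4) has coefficients 1,0,0,2,1,0,0,0,0,0,0,0,0,0,0 for degrees 0…14.
Multiplying by (1 + t^3 + t^4) gives running coefficients 1,0,0,3,2,0,2,3,1,0,0,0,0,0,0 for degrees 0…14.
Multiplying by (1 - 2t)^3 gives running coefficients 1,-6,12,-5,-16,24,2,-25,7,14,-12,-8,0,0,0 for degrees 0…14.
Finally multiplying by (1 + t^2)^2, the product of all factors after the first has coefficients 1,-6,14,-17,9,8,-18,18,-5,-12,4,-5,-17,-2,-12 for degrees 0…14.
[t^14] = 1·(-12) + 2·(-5) + 1·(-5) = -27.

-27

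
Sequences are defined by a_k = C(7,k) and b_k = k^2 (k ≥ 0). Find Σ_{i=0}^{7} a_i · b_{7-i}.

This is [x^7] in the product of the two ordinary generating functions.
Σ = 1·49 + 7·36 + 21·25 + 35·16 + 35·9 + 21·4 + 7·1 + 1·0 = 1792.

1792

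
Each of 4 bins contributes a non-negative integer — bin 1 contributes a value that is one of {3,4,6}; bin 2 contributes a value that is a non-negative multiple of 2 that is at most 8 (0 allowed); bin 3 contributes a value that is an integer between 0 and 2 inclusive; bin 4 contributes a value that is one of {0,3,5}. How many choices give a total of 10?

12

The generating function for the choices is (t³ + t⁴ + t⁶)·(1 + t² + t⁴ + t⁶ + t⁸)·(1 + t + t²)·(1 + t³ + t⁵); the count is [t¹⁰].
(t³ + t⁴ + t⁶) has coefficients 0,0,0,1,1,0,1 for degrees 0…6.
(1 + t² + t⁴ + t⁶ + t⁸) has coefficients 1,0,1,0,1,0,1,0,1,0,0 for degrees 0…10.
Multiplying by (1 + t + t²) gives running coefficients 1,1,2,1,2,1,2,1,2,1,1 for degrees 0…10.
Finally multiplying by (1 + t³ + t⁵), the product of all factors after the first has coefficients 1,1,2,2,3,4,4,5,4,5,3 for degrees 0…10.
[t¹⁰] = 1·5 + 1·4 + 1·3 = 12.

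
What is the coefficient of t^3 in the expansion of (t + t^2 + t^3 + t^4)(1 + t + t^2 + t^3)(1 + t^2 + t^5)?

4

(t + t^2 + t^3 + t^4) has coefficients 0,1,1,1 for degrees 0…3.
(1 + t + t^2 + t^3) has coefficients 1,1,1,1 for degrees 0…3.
Finally multiplying by (1 + t^2 + t^5), the product of all factors after the first has coefficients 1,1,2,2 for degrees 0…3.
[t^3] = 1·2 + 1·1 + 1·1 = 4.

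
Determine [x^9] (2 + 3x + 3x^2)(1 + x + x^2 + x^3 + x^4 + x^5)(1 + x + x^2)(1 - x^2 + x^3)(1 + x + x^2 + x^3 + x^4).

(2 + 3x + 3x^2) has coefficients 2,3,3 for degrees 0…2.
(1 + x + x^2 + x^3 + x^4 + x^5) has coefficients 1,1,1,1,1,1,0,0,0,0 for degrees 0…9.
Multiplying by (1 + x + x^2) gives running coefficients 1,2,3,3,3,3,2,1,0,0 for degrees 0…9.
Multiplying by (1 - x^2 + x^3) gives running coefficients 1,2,2,2,2,3,2,1,1,1 for degrees 0…9.
Finally multiplying by (1 + x + x^2 + x^3 + x^4), the product of all factors after the first has coefficients 1,3,5,7,9,11,11,10,9,8 for degrees 0…9.
[x^9] = 2·8 + 3·9 + 3·10 = 73.

73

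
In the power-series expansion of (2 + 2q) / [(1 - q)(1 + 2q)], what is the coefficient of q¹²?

2732

Partial fractions give a closed form: a_n = (4/3)·1^n + (2/3)·(-2)^n.
At n = 12: a_12 = 2732.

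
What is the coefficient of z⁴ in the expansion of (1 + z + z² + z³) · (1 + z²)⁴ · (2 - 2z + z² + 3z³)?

18

(1 + z + z² + z³) has coefficients 1,1,1,1 for degrees 0…3.
(1 + z²)⁴ has coefficients 1,0,4,0,6 for degrees 0…4.
Finally multiplying by (2 - 2z + z² + 3z³), the product of all factors after the first has coefficients 2,-2,9,-5,16 for degrees 0…4.
[z⁴] = 1·16 + 1·(-5) + 1·9 + 1·(-2) = 18.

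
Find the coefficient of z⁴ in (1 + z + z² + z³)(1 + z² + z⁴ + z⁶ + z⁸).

(1 + z + z² + z³) has coefficients 1,1,1,1 for degrees 0…3.
(1 + z² + z⁴ + z⁶ + z⁸) has coefficients 1,0,1,0,1 for degrees 0…4.
[z⁴] = 1·1 + 1·0 + 1·1 + 1·0 = 2.

2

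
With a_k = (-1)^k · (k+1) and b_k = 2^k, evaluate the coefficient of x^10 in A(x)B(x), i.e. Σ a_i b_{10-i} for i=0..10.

Write out a_i and b_{10-i} for i = 0,…,10 and sum the products.
Σ = 1·1024 − 2·512 + 3·256 − 4·128 + 5·64 − 6·32 + 7·16 − 8·8 + 9·4 − 10·2 + 11·1 = 459.

459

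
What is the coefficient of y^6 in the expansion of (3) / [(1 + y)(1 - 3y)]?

Partial fractions give a closed form: a_n = (3/4)·(-1)^n + (9/4)·3^n.
At n = 6: a_6 = 1641.

1641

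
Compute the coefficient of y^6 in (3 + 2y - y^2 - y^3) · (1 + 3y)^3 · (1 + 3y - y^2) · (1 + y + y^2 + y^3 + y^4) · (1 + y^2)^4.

(3 + 2y - y^2 - y^3) has coefficients 3,2,-1,-1 for degrees 0…3.
(1 + 3y)^3 has coefficients 1,9,27,27,0,0,0 for degrees 0…6.
Multiplying by (1 + 3y - y^2) gives running coefficients 1,12,53,99,54,-27,0 for degrees 0…6.
Multiplying by (1 + y + y^2 + y^3 + y^4) gives running coefficients 1,13,66,165,219,191,179 for degrees 0…6.
Finally multiplying by (1 + y^2)^4, the product of all factors after the first has coefficients 1,13,70,217,489,929,1455 for degrees 0…6.
[y^6] = 3·1455 + 2·929 − 1·489 − 1·217 = 5517.

5517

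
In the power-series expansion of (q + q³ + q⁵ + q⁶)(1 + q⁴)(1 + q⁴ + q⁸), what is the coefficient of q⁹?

(q + q³ + q⁵ + q⁶) has coefficients 0,1,0,1,0,1,1 for degrees 0…6.
(1 + q⁴) has coefficients 1,0,0,0,1,0,0,0,0,0 for degrees 0…9.
Finally multiplying by (1 + q⁴ + q⁸), the product of all factors after the first has coefficients 1,0,0,0,2,0,0,0,2,0 for degrees 0…9.
[q⁹] = 1·2 + 1·0 + 1·2 + 1·0 = 4.

4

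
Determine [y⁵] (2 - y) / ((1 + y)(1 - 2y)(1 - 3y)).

The denominator gives the recurrence a_n = 4a_(n−1) − a_(n−2) − 6a_(n−3) for n ≥ 3; the numerator fixes a_0 = 2, a_1 = 7, a_2 = 26.
Iterating: 2, 7, 26, 85, 272, 847, so a_5 = 847.

847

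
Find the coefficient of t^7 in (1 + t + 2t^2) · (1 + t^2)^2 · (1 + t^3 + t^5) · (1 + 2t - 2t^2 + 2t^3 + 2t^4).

(1 + t + 2t^2) has coefficients 1,1,2 for degrees 0…2.
(1 + t^2)^2 has coefficients 1,0,2,0,1,0,0,0 for degrees 0…7.
Multiplying by (1 + t^3 + t^5) gives running coefficients 1,0,2,1,1,3,0,3 for degrees 0…7.
Finally multiplying by (1 + 2t - 2t^2 + 2t^3 + 2t^4), the product of all factors after the first has coefficients 1,2,0,7,1,7,10,1 for degrees 0…7.
[t^7] = 1·1 + 1·10 + 2·7 = 25.

25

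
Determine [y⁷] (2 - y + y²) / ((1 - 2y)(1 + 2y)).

The denominator gives the recurrence a_n = 4a_(n−2) for n ≥ 3; the numerator fixes a_0 = 2, a_1 = -1, a_2 = 9.
Iterating: 2, -1, 9, -4, 36, -16, 144, -64, so a_7 = -64.

-64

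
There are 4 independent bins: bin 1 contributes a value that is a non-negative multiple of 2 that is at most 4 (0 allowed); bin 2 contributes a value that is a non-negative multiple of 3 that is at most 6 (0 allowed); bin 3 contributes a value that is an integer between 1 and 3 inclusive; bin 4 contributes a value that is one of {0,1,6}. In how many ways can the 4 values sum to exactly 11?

7

The generating function for the choices is (1 + t^2 + t^4)·(1 + t^3 + t^6)·(t + t^2 + t^3)·(1 + t + t^6); the count is [t^11].
(1 + t^2 + t^4) has coefficients 1,0,1,0,1 for degrees 0…4.
(1 + t^3 + t^6) has coefficients 1,0,0,1,0,0,1,0,0,0,0,0 for degrees 0…11.
Multiplying by (t + t^2 + t^3) gives running coefficients 0,1,1,1,1,1,1,1,1,1,0,0 for degrees 0…11.
Finally multiplying by (1 + t + t^6), the product of all factors after the first has coefficients 0,1,2,2,2,2,2,3,3,3,2,1 for degrees 0…11.
[t^11] = 1·1 + 1·3 + 1·3 = 7.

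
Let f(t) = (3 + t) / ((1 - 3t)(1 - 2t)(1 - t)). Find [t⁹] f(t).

288079

The denominator gives the recurrence a_n = 6a_(n−1) − 11a_(n−2) + 6a_(n−3) for n ≥ 3; the numerator fixes a_0 = 3, a_1 = 19, a_2 = 81.
Iterating: 3, 19, 81, 295, 993, 3199, 10041, 31015, 94833, 288079, so a_9 = 288079.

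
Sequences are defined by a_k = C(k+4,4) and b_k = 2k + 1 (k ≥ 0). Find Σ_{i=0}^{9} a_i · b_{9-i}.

8008

Write out a_i and b_{9-i} for i = 0,…,9 and sum the products.
Σ = 1·19 + 5·17 + 15·15 + 35·13 + 70·11 + 126·9 + 210·7 + 330·5 + 495·3 + 715·1 = 8008.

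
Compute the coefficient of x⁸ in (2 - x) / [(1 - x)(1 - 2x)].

Partial fractions give a closed form: a_n = (-1)·1^n + (3)·2^n.
At n = 8: a_8 = 767.

767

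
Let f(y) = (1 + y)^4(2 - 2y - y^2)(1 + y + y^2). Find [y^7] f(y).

-7

(1 + y)^4 has coefficients 1,4,6,4,1 for degrees 0…4.
(2 - 2y - y^2) has coefficients 2,-2,-1,0,0,0,0,0 for degrees 0…7.
Finally multiplying by (1 + y + y^2), the product of all factors after the first has coefficients 2,0,-1,-3,-1,0,0,0 for degrees 0…7.
[y^7] = 1·0 + 4·0 + 6·0 + 4·(-1) + 1·(-3) = -7.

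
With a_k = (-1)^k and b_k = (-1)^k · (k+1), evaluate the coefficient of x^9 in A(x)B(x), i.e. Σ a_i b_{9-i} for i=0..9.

-55

The convolution is the x^9 coefficient of A(x)B(x).
Σ = 1·(-10) − 1·9 + 1·(-8) − 1·7 + 1·(-6) − 1·5 + 1·(-4) − 1·3 + 1·(-2) − 1·1 = -55.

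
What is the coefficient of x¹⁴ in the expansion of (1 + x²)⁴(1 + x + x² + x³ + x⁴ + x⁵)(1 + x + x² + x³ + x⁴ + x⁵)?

23

(1 + x²)⁴ has coefficients 1,0,4,0,6,0,4,0,1 for degrees 0…8.
(1 + x + x² + x³ + x⁴ + x⁵) has coefficients 1,1,1,1,1,1,0,0,0,0,0,0,0,0,0 for degrees 0…14.
Finally multiplying by (1 + x + x² + x³ + x⁴ + x⁵), the product of all factors after the first has coefficients 1,2,3,4,5,6,5,4,3,2,1,0,0,0,0 for degrees 0…14.
[x¹⁴] = 1·0 + 4·0 + 6·1 + 4·3 + 1·5 = 23.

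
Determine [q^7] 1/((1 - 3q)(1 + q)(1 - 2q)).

4750

Partial fractions give a closed form: a_n = (9/4)·3^n + (1/12)·(-1)^n + (-4/3)·2^n.
At n = 7: a_7 = 4750.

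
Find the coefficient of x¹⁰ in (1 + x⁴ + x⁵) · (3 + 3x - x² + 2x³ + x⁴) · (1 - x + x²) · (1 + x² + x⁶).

(1 + x⁴ + x⁵) has coefficients 1,0,0,0,1,1 for degrees 0…5.
(3 + 3x - x² + 2x³ + x⁴) has coefficients 3,3,-1,2,1,0,0,0,0,0,0 for degrees 0…10.
Multiplying by (1 - x + x²) gives running coefficients 3,0,-1,6,-2,1,1,0,0,0,0 for degrees 0…10.
Finally multiplying by (1 + x² + x⁶), the product of all factors after the first has coefficients 3,0,2,6,-3,7,2,1,0,6,-2 for degrees 0…10.
[x¹⁰] = 1·(-2) + 1·2 + 1·7 = 7.

7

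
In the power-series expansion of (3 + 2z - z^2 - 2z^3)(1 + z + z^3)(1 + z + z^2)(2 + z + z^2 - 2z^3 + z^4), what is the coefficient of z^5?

-5

(3 + 2z - z^2 - 2z^3) has coefficients 3,2,-1,-2 for degrees 0…3.
(1 + z + z^3) has coefficients 1,1,0,1,0,0 for degrees 0…5.
Multiplying by (1 + z + z^2) gives running coefficients 1,2,2,2,1,1 for degrees 0…5.
Finally multiplying by (2 + z + z^2 - 2z^3 + z^4), the product of all factors after the first has coefficients 2,5,7,6,3,3 for degrees 0…5.
[z^5] = 3·3 + 2·3 − 1·6 − 2·7 = -5.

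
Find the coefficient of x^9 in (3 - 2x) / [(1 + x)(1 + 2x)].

-4091

Partial fractions give a closed form: a_n = (-5)·(-1)^n + (8)·(-2)^n.
At n = 9: a_9 = -4091.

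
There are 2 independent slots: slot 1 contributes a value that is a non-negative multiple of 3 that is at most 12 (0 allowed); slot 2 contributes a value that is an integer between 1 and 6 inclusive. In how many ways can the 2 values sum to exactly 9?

The generating function for the choices is (1 + z^3 + z^6 + z^9 + z^12)·(z + z^2 + z^3 + z^4 + z^5 + z^6); the count is [z^9].
(1 + z^3 + z^6 + z^9 + z^12) has coefficients 1,0,0,1,0,0,1,0,0,1 for degrees 0…9.
(z + z^2 + z^3 + z^4 + z^5 + z^6) has coefficients 0,1,1,1,1,1,1,0,0,0 for degrees 0…9.
[z^9] = 1·0 + 1·1 + 1·1 + 1·0 = 2.

2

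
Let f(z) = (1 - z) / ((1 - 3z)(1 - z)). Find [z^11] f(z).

177147

The denominator gives the recurrence a_n = 4a_(n−1) − 3a_(n−2) for n ≥ 2; the numerator fixes a_0 = 1, a_1 = 3.
Iterating: 1, 3, 9, 27, 81, 243, 729, 2187, 6561, 19683, 59049, 177147, so a_11 = 177147.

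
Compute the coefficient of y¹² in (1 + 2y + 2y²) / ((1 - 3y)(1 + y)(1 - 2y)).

Partial fractions give a closed form: a_n = (17/4)·3^n + (1/12)·(-1)^n + (-10/3)·2^n.
At n = 12: a_12 = 2244971.

2244971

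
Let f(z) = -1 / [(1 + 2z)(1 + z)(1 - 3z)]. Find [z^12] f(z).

-242425

Partial fractions give a closed form: a_n = (-4/5)·(-2)^n + (1/4)·(-1)^n + (-9/20)·3^n.
At n = 12: a_12 = -242425.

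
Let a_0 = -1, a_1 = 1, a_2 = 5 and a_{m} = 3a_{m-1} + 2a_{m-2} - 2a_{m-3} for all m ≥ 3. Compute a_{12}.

The ordinary generating function has denominator 1 - 3x - 2x^2 + 2x^3.
Iterating the recurrence: a_0,…,a_{12} = -1, 1, 5, 19, 65, 223, 761, 2599, 8873, 30295, 103433, 353143, 1205705.

1205705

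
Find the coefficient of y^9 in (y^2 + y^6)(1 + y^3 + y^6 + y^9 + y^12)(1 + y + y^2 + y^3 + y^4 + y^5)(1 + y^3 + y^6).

(y^2 + y^6) has coefficients 0,0,1,0,0,0,1 for degrees 0…6.
(1 + y^3 + y^6 + y^9 + y^12) has coefficients 1,0,0,1,0,0,1,0,0,1 for degrees 0…9.
Multiplying by (1 + y + y^2 + y^3 + y^4 + y^5) gives running coefficients 1,1,1,2,2,2,2,2,2,2 for degrees 0…9.
Finally multiplying by (1 + y^3 + y^6), the product of all factors after the first has coefficients 1,1,1,3,3,3,5,5,5,6 for degrees 0…9.
[y^9] = 1·5 + 1·3 = 8.

8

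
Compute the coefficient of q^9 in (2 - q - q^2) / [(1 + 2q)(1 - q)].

-768

The denominator gives the recurrence a_n = −a_(n−1) + 2a_(n−2) for n ≥ 3; the numerator fixes a_0 = 2, a_1 = -3, a_2 = 6.
Iterating: 2, -3, 6, -12, 24, -48, 96, -192, 384, -768, so a_9 = -768.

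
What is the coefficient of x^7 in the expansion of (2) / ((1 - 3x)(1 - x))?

Partial fractions give a closed form: a_n = (3)·3^n + (-1)·1^n.
At n = 7: a_7 = 6560.

6560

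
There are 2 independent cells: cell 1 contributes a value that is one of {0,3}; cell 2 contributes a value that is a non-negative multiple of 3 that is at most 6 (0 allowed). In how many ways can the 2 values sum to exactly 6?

The generating function for the choices is (1 + y^3)·(1 + y^3 + y^6); the count is [y^6].
(1 + y^3) has coefficients 1,0,0,1 for degrees 0…3.
(1 + y^3 + y^6) has coefficients 1,0,0,1,0,0,1 for degrees 0…6.
[y^6] = 1·1 + 1·1 = 2.

2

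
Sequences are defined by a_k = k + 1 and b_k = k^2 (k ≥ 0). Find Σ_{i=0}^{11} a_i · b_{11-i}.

1716

This is [x^11] in the product of the two ordinary generating functions.
Σ = 1·121 + 2·100 + 3·81 + 4·64 + 5·49 + 6·36 + 7·25 + 8·16 + 9·9 + 10·4 + 11·1 + 12·0 = 1716.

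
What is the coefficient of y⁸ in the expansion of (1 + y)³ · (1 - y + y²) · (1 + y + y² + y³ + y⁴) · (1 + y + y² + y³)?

19

(1 + y)³ has coefficients 1,3,3,1 for degrees 0…3.
(1 - y + y²) has coefficients 1,-1,1,0,0,0,0,0,0 for degrees 0…8.
Multiplying by (1 + y + y² + y³ + y⁴) gives running coefficients 1,0,1,1,1,0,1,0,0 for degrees 0…8.
Finally multiplying by (1 + y + y² + y³), the product of all factors after the first has coefficients 1,1,2,3,3,3,3,2,1 for degrees 0…8.
[y⁸] = 1·1 + 3·2 + 3·3 + 1·3 = 19.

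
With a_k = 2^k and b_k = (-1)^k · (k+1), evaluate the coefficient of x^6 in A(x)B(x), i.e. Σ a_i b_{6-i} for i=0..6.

The convolution is the t^6 coefficient of A(t)B(t).
Σ = 1·7 + 2·(-6) + 4·5 + 8·(-4) + 16·3 + 32·(-2) + 64·1 = 31.

31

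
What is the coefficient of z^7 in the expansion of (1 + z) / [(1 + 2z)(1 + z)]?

Partial fractions give a closed form: a_n = (1)·(-2)^n.
At n = 7: a_7 = -128.

-128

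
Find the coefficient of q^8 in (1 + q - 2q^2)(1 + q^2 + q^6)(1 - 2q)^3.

4

(1 + q - 2q^2) has coefficients 1,1,-2 for degrees 0…2.
(1 + q^2 + q^6) has coefficients 1,0,1,0,0,0,1,0,0 for degrees 0…8.
Finally multiplying by (1 - 2q)^3, the product of all factors after the first has coefficients 1,-6,13,-14,12,-8,1,-6,12 for degrees 0…8.
[q^8] = 1·12 + 1·(-6) − 2·1 = 4.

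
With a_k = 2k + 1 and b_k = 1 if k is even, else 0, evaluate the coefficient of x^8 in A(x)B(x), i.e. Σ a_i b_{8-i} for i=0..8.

This is [x^8] in the product of the two ordinary generating functions.
Σ = 1·1 + 3·0 + 5·1 + 7·0 + 9·1 + 11·0 + 13·1 + 15·0 + 17·1 = 45.

45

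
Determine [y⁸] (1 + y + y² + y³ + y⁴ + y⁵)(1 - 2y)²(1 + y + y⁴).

(1 + y + y² + y³ + y⁴ + y⁵) has coefficients 1,1,1,1,1,1 for degrees 0…5.
(1 - 2y)² has coefficients 1,-4,4,0,0,0,0,0,0 for degrees 0…8.
Finally multiplying by (1 + y + y⁴), the product of all factors after the first has coefficients 1,-3,0,4,1,-4,4,0,0 for degrees 0…8.
[y⁸] = 1·0 + 1·0 + 1·4 + 1·(-4) + 1·1 + 1·4 = 5.

5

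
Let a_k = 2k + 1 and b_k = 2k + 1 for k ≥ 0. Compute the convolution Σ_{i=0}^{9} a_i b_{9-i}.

Write out a_i and b_{9-i} for i = 0,…,9 and sum the products.
Σ = 1·19 + 3·17 + 5·15 + 7·13 + 9·11 + 11·9 + 13·7 + 15·5 + 17·3 + 19·1 = 670.

670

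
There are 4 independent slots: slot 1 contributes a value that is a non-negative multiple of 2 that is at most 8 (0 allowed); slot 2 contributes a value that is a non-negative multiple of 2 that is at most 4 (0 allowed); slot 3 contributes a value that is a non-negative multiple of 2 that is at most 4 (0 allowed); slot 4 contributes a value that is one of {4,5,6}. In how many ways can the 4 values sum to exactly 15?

The generating function for the choices is (1 + t² + t⁴ + t⁶ + t⁸)·(1 + t² + t⁴)·(1 + t² + t⁴)·(t⁴ + t⁵ + t⁶); the count is [t¹⁵].
(1 + t² + t⁴ + t⁶ + t⁸) has coefficients 1,0,1,0,1,0,1,0,1 for degrees 0…8.
(1 + t² + t⁴) has coefficients 1,0,1,0,1,0,0,0,0,0,0,0,0,0,0,0 for degrees 0…15.
Multiplying by (1 + t² + t⁴) gives running coefficients 1,0,2,0,3,0,2,0,1,0,0,0,0,0,0,0 for degrees 0…15.
Finally multiplying by (t⁴ + t⁵ + t⁶), the product of all factors after the first has coefficients 0,0,0,0,1,1,3,2,5,3,5,2,3,1,1,0 for degrees 0…15.
[t¹⁵] = 1·0 + 1·1 + 1·2 + 1·3 + 1·2 = 8.

8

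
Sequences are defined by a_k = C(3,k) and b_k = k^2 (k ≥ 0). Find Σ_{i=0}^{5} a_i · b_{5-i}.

The convolution is the x^5 coefficient of A(x)B(x).
Σ = 1·25 + 3·16 + 3·9 + 1·4 + 0·1 + 0·0 = 104.

104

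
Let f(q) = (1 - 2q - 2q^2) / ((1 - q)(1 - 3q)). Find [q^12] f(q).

88575

The denominator gives the recurrence a_n = 4a_(n−1) − 3a_(n−2) for n ≥ 3; the numerator fixes a_0 = 1, a_1 = 2, a_2 = 3.
Iterating: 1, 2, 3, 6, 15, 42, 123, 366, 1095, 3282, 9843, 29526, 88575, so a_12 = 88575.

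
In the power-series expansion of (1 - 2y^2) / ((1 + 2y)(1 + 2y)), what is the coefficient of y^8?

The denominator gives the recurrence a_n = −4a_(n−1) − 4a_(n−2) for n ≥ 3; the numerator fixes a_0 = 1, a_1 = -4, a_2 = 10.
Iterating: 1, -4, 10, -24, 56, -128, 288, -640, 1408, so a_8 = 1408.

1408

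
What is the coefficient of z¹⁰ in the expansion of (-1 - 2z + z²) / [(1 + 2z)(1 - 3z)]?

The denominator gives the recurrence a_n = a_(n−1) + 6a_(n−2) for n ≥ 3; the numerator fixes a_0 = -1, a_1 = -3, a_2 = -8.
Iterating: -1, -3, -8, -26, -74, -230, -674, -2054, -6098, -18422, -55010, so a_10 = -55010.

-55010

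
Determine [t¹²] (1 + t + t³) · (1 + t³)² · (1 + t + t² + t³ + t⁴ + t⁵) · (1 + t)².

(1 + t + t³) has coefficients 1,1,0,1 for degrees 0…3.
(1 + t³)² has coefficients 1,0,0,2,0,0,1,0,0,0,0,0,0 for degrees 0…12.
Multiplying by (1 + t + t² + t³ + t⁴ + t⁵) gives running coefficients 1,1,1,3,3,3,3,3,3,1,1,1,0 for degrees 0…12.
Finally multiplying by (1 + t)², the product of all factors after the first has coefficients 1,3,4,6,10,12,12,12,12,10,6,4,3 for degrees 0…12.
[t¹²] = 1·3 + 1·4 + 1·10 = 17.

17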